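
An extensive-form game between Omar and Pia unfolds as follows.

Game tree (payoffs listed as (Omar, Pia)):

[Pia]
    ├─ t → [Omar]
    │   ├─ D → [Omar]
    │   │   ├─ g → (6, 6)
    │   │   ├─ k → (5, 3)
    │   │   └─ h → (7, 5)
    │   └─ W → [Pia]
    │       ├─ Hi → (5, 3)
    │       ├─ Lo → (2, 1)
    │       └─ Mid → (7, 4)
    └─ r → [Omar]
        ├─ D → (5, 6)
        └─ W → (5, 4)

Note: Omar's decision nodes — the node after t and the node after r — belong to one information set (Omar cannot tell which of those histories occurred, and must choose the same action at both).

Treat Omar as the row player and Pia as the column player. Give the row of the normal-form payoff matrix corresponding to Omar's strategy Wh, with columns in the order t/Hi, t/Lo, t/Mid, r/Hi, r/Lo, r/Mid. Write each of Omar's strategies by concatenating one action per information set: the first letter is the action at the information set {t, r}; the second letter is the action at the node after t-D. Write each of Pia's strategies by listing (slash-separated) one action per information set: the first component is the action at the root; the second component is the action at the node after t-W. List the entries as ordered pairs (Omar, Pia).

vs t/Hi: Pia plays t → Omar plays W at [t] → Pia plays Hi at [t-W] → (5, 3)
vs t/Lo: Pia plays t → Omar plays W at [t] → Pia plays Lo at [t-W] → (2, 1)
vs t/Mid: Pia plays t → Omar plays W at [t] → Pia plays Mid at [t-W] → (7, 4)
vs r/Hi: Pia plays r → Omar plays W at [r] → (5, 4)
vs r/Lo: Pia plays r → Omar plays W at [r] → (5, 4)
vs r/Mid: Pia plays r → Omar plays W at [r] → (5, 4)

(5,3) (2,1) (7,4) (5,4) (5,4) (5,4)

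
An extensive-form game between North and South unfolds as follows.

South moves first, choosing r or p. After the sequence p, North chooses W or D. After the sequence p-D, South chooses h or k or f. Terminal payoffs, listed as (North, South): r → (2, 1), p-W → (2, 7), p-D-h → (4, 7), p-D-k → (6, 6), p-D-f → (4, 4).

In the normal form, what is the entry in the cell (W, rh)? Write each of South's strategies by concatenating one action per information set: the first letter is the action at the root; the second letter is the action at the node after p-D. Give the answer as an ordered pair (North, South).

(2, 1)

Trace the play path from the root:
  South plays r
→ terminal payoff (2, 1).
(North's choice at the node after p is never reached on this path, so it doesn't affect the outcome.)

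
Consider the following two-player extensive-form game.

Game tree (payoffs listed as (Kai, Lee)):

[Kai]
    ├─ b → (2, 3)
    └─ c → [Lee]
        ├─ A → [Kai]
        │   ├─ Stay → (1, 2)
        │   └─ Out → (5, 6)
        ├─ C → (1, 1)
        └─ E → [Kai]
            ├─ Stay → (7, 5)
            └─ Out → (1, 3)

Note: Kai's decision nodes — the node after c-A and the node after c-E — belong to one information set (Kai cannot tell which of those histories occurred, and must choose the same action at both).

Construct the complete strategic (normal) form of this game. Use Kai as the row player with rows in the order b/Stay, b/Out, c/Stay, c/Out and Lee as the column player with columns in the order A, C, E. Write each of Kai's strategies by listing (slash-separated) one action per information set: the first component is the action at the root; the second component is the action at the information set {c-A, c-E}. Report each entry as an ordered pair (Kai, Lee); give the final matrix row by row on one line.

b/Stay: (2,3) (2,3) (2,3) | b/Out: (2,3) (2,3) (2,3) | c/Stay: (1,2) (1,1) (7,5) | c/Out: (5,6) (1,1) (1,3)

              A        C        E
b/Stay    (2,3)    (2,3)    (2,3)
 b/Out    (2,3)    (2,3)    (2,3)
c/Stay    (1,2)    (1,1)    (7,5)
 c/Out    (5,6)    (1,1)    (1,3)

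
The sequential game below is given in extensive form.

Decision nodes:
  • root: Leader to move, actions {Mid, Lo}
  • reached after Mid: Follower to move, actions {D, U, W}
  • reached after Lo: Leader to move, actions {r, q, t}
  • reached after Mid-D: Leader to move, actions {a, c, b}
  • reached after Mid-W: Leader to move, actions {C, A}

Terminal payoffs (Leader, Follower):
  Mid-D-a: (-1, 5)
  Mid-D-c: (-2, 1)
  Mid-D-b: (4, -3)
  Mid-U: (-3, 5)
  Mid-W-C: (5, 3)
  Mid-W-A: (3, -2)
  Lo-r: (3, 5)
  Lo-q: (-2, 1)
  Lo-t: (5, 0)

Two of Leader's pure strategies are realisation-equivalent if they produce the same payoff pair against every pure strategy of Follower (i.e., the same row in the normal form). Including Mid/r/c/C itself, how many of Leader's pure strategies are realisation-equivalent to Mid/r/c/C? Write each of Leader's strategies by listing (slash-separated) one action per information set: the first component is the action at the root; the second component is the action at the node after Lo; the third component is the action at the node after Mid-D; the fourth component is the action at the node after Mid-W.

3

Row for Mid/r/c/C (columns D, U, W): (-2,1) (-3,5) (5,3).
Under Mid/r/c/C, Leader's choice at the node after Lo can never be reached regardless of what Follower does, so varying those choices leaves every outcome unchanged.
Holding the reachable choices fixed and varying the unreachable one freely already gives 3 equivalent strategies.
No other strategy reproduces this row, so those 3 are the full class: Mid/r/c/C, Mid/q/c/C, Mid/t/c/C.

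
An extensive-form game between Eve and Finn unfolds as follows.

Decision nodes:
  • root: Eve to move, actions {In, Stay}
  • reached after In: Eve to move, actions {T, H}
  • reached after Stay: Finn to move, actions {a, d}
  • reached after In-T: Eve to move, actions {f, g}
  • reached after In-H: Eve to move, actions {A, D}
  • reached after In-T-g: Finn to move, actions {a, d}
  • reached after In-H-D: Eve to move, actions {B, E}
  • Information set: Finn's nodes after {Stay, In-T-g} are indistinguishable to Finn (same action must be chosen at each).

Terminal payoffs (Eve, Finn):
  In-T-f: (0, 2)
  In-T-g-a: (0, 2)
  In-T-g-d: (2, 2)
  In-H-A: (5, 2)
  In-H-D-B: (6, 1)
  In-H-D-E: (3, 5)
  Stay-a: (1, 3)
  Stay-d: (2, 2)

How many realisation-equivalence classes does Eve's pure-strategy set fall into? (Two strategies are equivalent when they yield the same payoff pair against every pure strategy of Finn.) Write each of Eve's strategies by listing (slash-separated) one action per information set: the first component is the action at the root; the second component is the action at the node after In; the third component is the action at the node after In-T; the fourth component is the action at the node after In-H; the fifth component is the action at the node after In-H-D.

6

Eve has 32 pure strategies: In/T/f/A/B, In/T/f/A/E, In/T/f/D/B, In/T/f/D/E, In/T/g/A/B, In/T/g/A/E, In/T/g/D/B, In/T/g/D/E, In/H/f/A/B, In/H/f/A/E, In/H/f/D/B, In/H/f/D/E, In/H/g/A/B, In/H/g/A/E, In/H/g/D/B, In/H/g/D/E, Stay/T/f/A/B, Stay/T/f/A/E, Stay/T/f/D/B, Stay/T/f/D/E, Stay/T/g/A/B, Stay/T/g/A/E, Stay/T/g/D/B, Stay/T/g/D/E, Stay/H/f/A/B, Stay/H/f/A/E, Stay/H/f/D/B, Stay/H/f/D/E, Stay/H/g/A/B, Stay/H/g/A/E, Stay/H/g/D/B, Stay/H/g/D/E. Columns: a, d.
{In/T/f/A/B, In/T/f/A/E, In/T/f/D/B, In/T/f/D/E} → row (0,2) (0,2)
{In/T/g/A/B, In/T/g/A/E, In/T/g/D/B, In/T/g/D/E} → row (0,2) (2,2)
{In/H/f/A/B, In/H/f/A/E, In/H/g/A/B, In/H/g/A/E} → row (5,2) (5,2)
{In/H/f/D/B, In/H/g/D/B} → row (6,1) (6,1)
{In/H/f/D/E, In/H/g/D/E} → row (3,5) (3,5)
{Stay/T/f/A/B, Stay/T/f/A/E, Stay/T/f/D/B, Stay/T/f/D/E, Stay/T/g/A/B, Stay/T/g/A/E, Stay/T/g/D/B, Stay/T/g/D/E, Stay/H/f/A/B, Stay/H/f/A/E, Stay/H/f/D/B, Stay/H/f/D/E, Stay/H/g/A/B, Stay/H/g/A/E, Stay/H/g/D/B, Stay/H/g/D/E} → row (1,3) (2,2)
That's 6 distinct rows out of 32 strategies.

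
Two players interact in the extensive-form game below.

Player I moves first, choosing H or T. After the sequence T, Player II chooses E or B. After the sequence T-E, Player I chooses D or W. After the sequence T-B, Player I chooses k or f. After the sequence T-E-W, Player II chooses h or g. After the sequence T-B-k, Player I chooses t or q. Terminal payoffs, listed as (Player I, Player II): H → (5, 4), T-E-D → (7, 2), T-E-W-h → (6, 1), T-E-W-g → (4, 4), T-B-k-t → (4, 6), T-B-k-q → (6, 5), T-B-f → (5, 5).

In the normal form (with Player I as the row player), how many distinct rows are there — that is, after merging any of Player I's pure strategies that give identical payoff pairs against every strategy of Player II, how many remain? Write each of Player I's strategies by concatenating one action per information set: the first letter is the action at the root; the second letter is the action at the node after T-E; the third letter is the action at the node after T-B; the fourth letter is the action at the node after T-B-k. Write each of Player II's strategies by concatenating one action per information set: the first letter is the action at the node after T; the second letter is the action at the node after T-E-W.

7

Player I has 16 pure strategies: HDkt, HDkq, HDft, HDfq, HWkt, HWkq, HWft, HWfq, TDkt, TDkq, TDft, TDfq, TWkt, TWkq, TWft, TWfq. Columns: Eh, Eg, Bh, Bg.
{HDkt, HDkq, HDft, HDfq, HWkt, HWkq, HWft, HWfq} → row (5,4) (5,4) (5,4) (5,4)
{TDkt} → row (7,2) (7,2) (4,6) (4,6)
{TDkq} → row (7,2) (7,2) (6,5) (6,5)
{TDft, TDfq} → row (7,2) (7,2) (5,5) (5,5)
{TWkt} → row (6,1) (4,4) (4,6) (4,6)
{TWkq} → row (6,1) (4,4) (6,5) (6,5)
{TWft, TWfq} → row (6,1) (4,4) (5,5) (5,5)
That's 7 distinct rows out of 16 strategies.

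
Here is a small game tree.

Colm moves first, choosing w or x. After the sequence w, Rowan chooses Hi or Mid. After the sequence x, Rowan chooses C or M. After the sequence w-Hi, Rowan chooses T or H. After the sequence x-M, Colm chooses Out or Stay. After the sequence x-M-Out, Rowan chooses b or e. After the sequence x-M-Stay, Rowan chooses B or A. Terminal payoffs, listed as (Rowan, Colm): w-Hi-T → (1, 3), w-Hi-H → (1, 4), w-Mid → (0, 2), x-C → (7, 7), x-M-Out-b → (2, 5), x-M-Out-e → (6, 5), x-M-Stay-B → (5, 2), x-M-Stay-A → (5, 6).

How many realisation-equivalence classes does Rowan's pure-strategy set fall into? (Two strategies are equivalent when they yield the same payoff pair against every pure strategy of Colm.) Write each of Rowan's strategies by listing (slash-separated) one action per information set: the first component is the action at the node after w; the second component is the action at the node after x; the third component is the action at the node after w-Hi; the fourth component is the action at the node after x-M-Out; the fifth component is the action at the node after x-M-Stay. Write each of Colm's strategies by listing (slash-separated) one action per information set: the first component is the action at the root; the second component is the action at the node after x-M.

Rowan has 32 pure strategies: Hi/C/T/b/B, Hi/C/T/b/A, Hi/C/T/e/B, Hi/C/T/e/A, Hi/C/H/b/B, Hi/C/H/b/A, Hi/C/H/e/B, Hi/C/H/e/A, Hi/M/T/b/B, Hi/M/T/b/A, Hi/M/T/e/B, Hi/M/T/e/A, Hi/M/H/b/B, Hi/M/H/b/A, Hi/M/H/e/B, Hi/M/H/e/A, Mid/C/T/b/B, Mid/C/T/b/A, Mid/C/T/e/B, Mid/C/T/e/A, Mid/C/H/b/B, Mid/C/H/b/A, Mid/C/H/e/B, Mid/C/H/e/A, Mid/M/T/b/B, Mid/M/T/b/A, Mid/M/T/e/B, Mid/M/T/e/A, Mid/M/H/b/B, Mid/M/H/b/A, Mid/M/H/e/B, Mid/M/H/e/A. Columns: w/Out, w/Stay, x/Out, x/Stay.
{Hi/C/T/b/B, Hi/C/T/b/A, Hi/C/T/e/B, Hi/C/T/e/A} → row (1,3) (1,3) (7,7) (7,7)
{Hi/C/H/b/B, Hi/C/H/b/A, Hi/C/H/e/B, Hi/C/H/e/A} → row (1,4) (1,4) (7,7) (7,7)
{Hi/M/T/b/B} → row (1,3) (1,3) (2,5) (5,2)
{Hi/M/T/b/A} → row (1,3) (1,3) (2,5) (5,6)
{Hi/M/T/e/B} → row (1,3) (1,3) (6,5) (5,2)
{Hi/M/T/e/A} → row (1,3) (1,3) (6,5) (5,6)
{Hi/M/H/b/B} → row (1,4) (1,4) (2,5) (5,2)
{Hi/M/H/b/A} → row (1,4) (1,4) (2,5) (5,6)
{Hi/M/H/e/B} → row (1,4) (1,4) (6,5) (5,2)
{Hi/M/H/e/A} → row (1,4) (1,4) (6,5) (5,6)
{Mid/C/T/b/B, Mid/C/T/b/A, Mid/C/T/e/B, Mid/C/T/e/A, Mid/C/H/b/B, Mid/C/H/b/A, Mid/C/H/e/B, Mid/C/H/e/A} → row (0,2) (0,2) (7,7) (7,7)
{Mid/M/T/b/B, Mid/M/H/b/B} → row (0,2) (0,2) (2,5) (5,2)
{Mid/M/T/b/A, Mid/M/H/b/A} → row (0,2) (0,2) (2,5) (5,6)
{Mid/M/T/e/B, Mid/M/H/e/B} → row (0,2) (0,2) (6,5) (5,2)
{Mid/M/T/e/A, Mid/M/H/e/A} → row (0,2) (0,2) (6,5) (5,6)
That's 15 distinct rows out of 32 strategies.

15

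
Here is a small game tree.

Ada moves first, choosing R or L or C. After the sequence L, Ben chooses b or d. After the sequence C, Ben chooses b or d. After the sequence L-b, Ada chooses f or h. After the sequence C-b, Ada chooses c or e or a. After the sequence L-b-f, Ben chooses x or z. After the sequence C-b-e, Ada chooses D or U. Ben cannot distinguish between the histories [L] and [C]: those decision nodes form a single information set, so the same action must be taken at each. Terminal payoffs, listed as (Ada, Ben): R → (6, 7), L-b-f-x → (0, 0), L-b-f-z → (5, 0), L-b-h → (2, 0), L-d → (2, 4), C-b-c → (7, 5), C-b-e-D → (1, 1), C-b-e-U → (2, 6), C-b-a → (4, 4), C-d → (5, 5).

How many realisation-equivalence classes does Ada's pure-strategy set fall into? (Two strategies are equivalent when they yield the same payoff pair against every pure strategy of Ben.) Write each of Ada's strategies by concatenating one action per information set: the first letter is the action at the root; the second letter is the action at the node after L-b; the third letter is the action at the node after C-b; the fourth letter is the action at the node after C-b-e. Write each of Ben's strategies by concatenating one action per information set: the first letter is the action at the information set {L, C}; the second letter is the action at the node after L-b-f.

Ada has 36 pure strategies: RfcD, RfcU, RfeD, RfeU, RfaD, RfaU, RhcD, RhcU, RheD, RheU, RhaD, RhaU, LfcD, LfcU, LfeD, LfeU, LfaD, LfaU, LhcD, LhcU, LheD, LheU, LhaD, LhaU, CfcD, CfcU, CfeD, CfeU, CfaD, CfaU, ChcD, ChcU, CheD, CheU, ChaD, ChaU. Columns: bx, bz, dx, dz.
{RfcD, RfcU, RfeD, RfeU, RfaD, RfaU, RhcD, RhcU, RheD, RheU, RhaD, RhaU} → row (6,7) (6,7) (6,7) (6,7)
{LfcD, LfcU, LfeD, LfeU, LfaD, LfaU} → row (0,0) (5,0) (2,4) (2,4)
{LhcD, LhcU, LheD, LheU, LhaD, LhaU} → row (2,0) (2,0) (2,4) (2,4)
{CfcD, CfcU, ChcD, ChcU} → row (7,5) (7,5) (5,5) (5,5)
{CfeD, CheD} → row (1,1) (1,1) (5,5) (5,5)
{CfeU, CheU} → row (2,6) (2,6) (5,5) (5,5)
{CfaD, CfaU, ChaD, ChaU} → row (4,4) (4,4) (5,5) (5,5)
That's 7 distinct rows out of 36 strategies.

7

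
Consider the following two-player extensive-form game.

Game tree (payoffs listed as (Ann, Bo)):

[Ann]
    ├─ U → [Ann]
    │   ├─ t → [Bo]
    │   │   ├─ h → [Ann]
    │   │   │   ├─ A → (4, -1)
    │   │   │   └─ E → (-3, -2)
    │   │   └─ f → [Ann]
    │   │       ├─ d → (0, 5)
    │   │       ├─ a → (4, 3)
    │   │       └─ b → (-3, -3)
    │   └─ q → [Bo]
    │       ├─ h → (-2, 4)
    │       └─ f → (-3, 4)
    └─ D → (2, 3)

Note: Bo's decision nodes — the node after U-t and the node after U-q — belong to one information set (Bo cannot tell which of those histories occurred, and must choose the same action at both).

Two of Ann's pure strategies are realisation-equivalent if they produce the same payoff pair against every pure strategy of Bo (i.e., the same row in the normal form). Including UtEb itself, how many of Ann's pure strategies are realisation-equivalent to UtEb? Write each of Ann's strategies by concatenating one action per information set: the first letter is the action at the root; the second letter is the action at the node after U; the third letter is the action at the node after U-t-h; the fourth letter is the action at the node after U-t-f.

Row for UtEb (columns h, f): (-3,-2) (-3,-3).
Every one of Ann's information sets is on the play path for some reply by Bo when Ann follows UtEb.
Changing the action at any of them therefore changes at least one column, so only UtEb itself gives this row.

1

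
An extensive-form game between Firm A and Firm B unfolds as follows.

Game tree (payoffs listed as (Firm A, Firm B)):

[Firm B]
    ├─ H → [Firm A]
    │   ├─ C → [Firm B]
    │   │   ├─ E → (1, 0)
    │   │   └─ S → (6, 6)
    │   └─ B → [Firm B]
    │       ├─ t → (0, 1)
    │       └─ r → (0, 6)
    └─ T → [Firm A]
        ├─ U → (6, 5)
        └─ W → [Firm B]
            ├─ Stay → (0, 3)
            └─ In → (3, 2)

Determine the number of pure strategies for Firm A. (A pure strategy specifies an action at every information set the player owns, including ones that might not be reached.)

Firm A owns the node after H with actions {C, B} — two choices.
Firm A owns the node after T with actions {U, W} — two choices.
A pure strategy fixes one action at each information set independently, so the count is the product 2 × 2 = 4.

4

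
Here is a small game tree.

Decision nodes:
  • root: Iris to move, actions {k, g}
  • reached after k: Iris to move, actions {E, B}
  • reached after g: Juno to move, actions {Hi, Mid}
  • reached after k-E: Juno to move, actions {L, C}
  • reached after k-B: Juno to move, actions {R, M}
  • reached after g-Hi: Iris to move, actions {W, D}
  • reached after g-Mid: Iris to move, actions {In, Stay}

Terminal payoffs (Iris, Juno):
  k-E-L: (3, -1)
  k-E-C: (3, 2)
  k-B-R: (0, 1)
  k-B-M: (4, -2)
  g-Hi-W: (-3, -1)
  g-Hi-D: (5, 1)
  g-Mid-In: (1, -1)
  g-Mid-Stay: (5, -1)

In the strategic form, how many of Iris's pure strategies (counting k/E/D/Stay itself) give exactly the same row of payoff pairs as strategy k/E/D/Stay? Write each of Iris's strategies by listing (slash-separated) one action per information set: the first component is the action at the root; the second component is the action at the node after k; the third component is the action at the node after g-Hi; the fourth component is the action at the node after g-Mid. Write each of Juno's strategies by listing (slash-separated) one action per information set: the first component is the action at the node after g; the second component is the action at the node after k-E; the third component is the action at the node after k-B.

Row for k/E/D/Stay (columns Hi/L/R, Hi/L/M, Hi/C/R, Hi/C/M, Mid/L/R, Mid/L/M, Mid/C/R, Mid/C/M): (3,-1) (3,-1) (3,2) (3,2) (3,-1) (3,-1) (3,2) (3,2).
Under k/E/D/Stay, Iris's choice at the node after g-Hi and at the node after g-Mid can never be reached regardless of what Juno does, so varying those choices leaves every outcome unchanged.
Holding the reachable choices fixed and varying the unreachable ones freely already gives 2 × 2 = 4 equivalent strategies.
No other strategy reproduces this row, so those 4 are the full class: k/E/W/In, k/E/W/Stay, k/E/D/In, k/E/D/Stay.

4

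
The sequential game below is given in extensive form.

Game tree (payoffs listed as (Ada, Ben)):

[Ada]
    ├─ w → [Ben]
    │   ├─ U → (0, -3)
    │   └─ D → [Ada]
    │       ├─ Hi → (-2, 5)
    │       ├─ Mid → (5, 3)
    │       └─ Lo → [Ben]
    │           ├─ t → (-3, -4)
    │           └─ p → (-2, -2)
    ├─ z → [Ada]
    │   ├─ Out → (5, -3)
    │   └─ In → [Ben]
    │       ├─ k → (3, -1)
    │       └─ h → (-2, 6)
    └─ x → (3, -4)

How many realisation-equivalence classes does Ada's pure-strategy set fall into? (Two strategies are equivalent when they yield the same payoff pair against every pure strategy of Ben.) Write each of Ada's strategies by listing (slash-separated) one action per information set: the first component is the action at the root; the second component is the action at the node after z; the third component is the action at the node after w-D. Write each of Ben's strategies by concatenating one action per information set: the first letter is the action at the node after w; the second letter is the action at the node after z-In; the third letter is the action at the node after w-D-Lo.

6

Ada has 18 pure strategies: w/Out/Hi, w/Out/Mid, w/Out/Lo, w/In/Hi, w/In/Mid, w/In/Lo, z/Out/Hi, z/Out/Mid, z/Out/Lo, z/In/Hi, z/In/Mid, z/In/Lo, x/Out/Hi, x/Out/Mid, x/Out/Lo, x/In/Hi, x/In/Mid, x/In/Lo. Columns: Ukt, Ukp, Uht, Uhp, Dkt, Dkp, Dht, Dhp.
{w/Out/Hi, w/In/Hi} → row (0,-3) (0,-3) (0,-3) (0,-3) (-2,5) (-2,5) (-2,5) (-2,5)
{w/Out/Mid, w/In/Mid} → row (0,-3) (0,-3) (0,-3) (0,-3) (5,3) (5,3) (5,3) (5,3)
{w/Out/Lo, w/In/Lo} → row (0,-3) (0,-3) (0,-3) (0,-3) (-3,-4) (-2,-2) (-3,-4) (-2,-2)
{z/Out/Hi, z/Out/Mid, z/Out/Lo} → row (5,-3) (5,-3) (5,-3) (5,-3) (5,-3) (5,-3) (5,-3) (5,-3)
{z/In/Hi, z/In/Mid, z/In/Lo} → row (3,-1) (3,-1) (-2,6) (-2,6) (3,-1) (3,-1) (-2,6) (-2,6)
{x/Out/Hi, x/Out/Mid, x/Out/Lo, x/In/Hi, x/In/Mid, x/In/Lo} → row (3,-4) (3,-4) (3,-4) (3,-4) (3,-4) (3,-4) (3,-4) (3,-4)
That's 6 distinct rows out of 18 strategies.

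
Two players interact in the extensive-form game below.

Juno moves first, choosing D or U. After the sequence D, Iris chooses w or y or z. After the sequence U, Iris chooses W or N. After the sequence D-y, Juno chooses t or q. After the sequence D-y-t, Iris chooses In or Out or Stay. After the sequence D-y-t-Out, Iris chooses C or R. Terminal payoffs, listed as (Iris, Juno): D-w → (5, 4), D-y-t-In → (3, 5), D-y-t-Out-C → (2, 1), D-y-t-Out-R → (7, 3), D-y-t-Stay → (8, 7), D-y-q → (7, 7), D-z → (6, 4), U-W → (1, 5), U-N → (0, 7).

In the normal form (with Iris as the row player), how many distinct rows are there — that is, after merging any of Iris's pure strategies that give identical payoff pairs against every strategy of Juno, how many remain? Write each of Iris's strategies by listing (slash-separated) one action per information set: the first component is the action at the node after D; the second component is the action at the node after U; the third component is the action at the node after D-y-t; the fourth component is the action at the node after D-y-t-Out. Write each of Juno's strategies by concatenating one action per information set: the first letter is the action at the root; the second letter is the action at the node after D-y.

12

Iris has 36 pure strategies: w/W/In/C, w/W/In/R, w/W/Out/C, w/W/Out/R, w/W/Stay/C, w/W/Stay/R, w/N/In/C, w/N/In/R, w/N/Out/C, w/N/Out/R, w/N/Stay/C, w/N/Stay/R, y/W/In/C, y/W/In/R, y/W/Out/C, y/W/Out/R, y/W/Stay/C, y/W/Stay/R, y/N/In/C, y/N/In/R, y/N/Out/C, y/N/Out/R, y/N/Stay/C, y/N/Stay/R, z/W/In/C, z/W/In/R, z/W/Out/C, z/W/Out/R, z/W/Stay/C, z/W/Stay/R, z/N/In/C, z/N/In/R, z/N/Out/C, z/N/Out/R, z/N/Stay/C, z/N/Stay/R. Columns: Dt, Dq, Ut, Uq.
{w/W/In/C, w/W/In/R, w/W/Out/C, w/W/Out/R, w/W/Stay/C, w/W/Stay/R} → row (5,4) (5,4) (1,5) (1,5)
{w/N/In/C, w/N/In/R, w/N/Out/C, w/N/Out/R, w/N/Stay/C, w/N/Stay/R} → row (5,4) (5,4) (0,7) (0,7)
{y/W/In/C, y/W/In/R} → row (3,5) (7,7) (1,5) (1,5)
{y/W/Out/C} → row (2,1) (7,7) (1,5) (1,5)
{y/W/Out/R} → row (7,3) (7,7) (1,5) (1,5)
{y/W/Stay/C, y/W/Stay/R} → row (8,7) (7,7) (1,5) (1,5)
{y/N/In/C, y/N/In/R} → row (3,5) (7,7) (0,7) (0,7)
{y/N/Out/C} → row (2,1) (7,7) (0,7) (0,7)
{y/N/Out/R} → row (7,3) (7,7) (0,7) (0,7)
{y/N/Stay/C, y/N/Stay/R} → row (8,7) (7,7) (0,7) (0,7)
{z/W/In/C, z/W/In/R, z/W/Out/C, z/W/Out/R, z/W/Stay/C, z/W/Stay/R} → row (6,4) (6,4) (1,5) (1,5)
{z/N/In/C, z/N/In/R, z/N/Out/C, z/N/Out/R, z/N/Stay/C, z/N/Stay/R} → row (6,4) (6,4) (0,7) (0,7)
That's 12 distinct rows out of 36 strategies.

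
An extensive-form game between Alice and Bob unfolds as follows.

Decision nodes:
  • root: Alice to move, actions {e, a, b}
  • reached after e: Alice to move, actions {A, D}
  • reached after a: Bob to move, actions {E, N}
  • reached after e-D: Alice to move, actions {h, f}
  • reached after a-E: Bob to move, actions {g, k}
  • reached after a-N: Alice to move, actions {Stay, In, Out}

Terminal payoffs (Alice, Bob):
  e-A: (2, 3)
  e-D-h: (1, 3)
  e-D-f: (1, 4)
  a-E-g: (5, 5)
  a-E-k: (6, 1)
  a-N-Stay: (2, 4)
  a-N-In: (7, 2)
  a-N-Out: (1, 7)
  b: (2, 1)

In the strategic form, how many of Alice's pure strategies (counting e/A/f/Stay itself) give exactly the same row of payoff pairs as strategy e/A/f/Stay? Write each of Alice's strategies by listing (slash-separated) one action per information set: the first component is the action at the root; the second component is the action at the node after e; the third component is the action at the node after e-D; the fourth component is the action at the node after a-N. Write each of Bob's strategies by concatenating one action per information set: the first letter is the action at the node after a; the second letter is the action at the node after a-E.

6

Row for e/A/f/Stay (columns Eg, Ek, Ng, Nk): (2,3) (2,3) (2,3) (2,3).
Under e/A/f/Stay, Alice's choice at the node after e-D and at the node after a-N can never be reached regardless of what Bob does, so varying those choices leaves every outcome unchanged.
Holding the reachable choices fixed and varying the unreachable ones freely already gives 2 × 3 = 6 equivalent strategies.
No other strategy reproduces this row, so those 6 are the full class: e/A/h/Stay, e/A/h/In, e/A/h/Out, e/A/f/Stay, e/A/f/In, e/A/f/Out.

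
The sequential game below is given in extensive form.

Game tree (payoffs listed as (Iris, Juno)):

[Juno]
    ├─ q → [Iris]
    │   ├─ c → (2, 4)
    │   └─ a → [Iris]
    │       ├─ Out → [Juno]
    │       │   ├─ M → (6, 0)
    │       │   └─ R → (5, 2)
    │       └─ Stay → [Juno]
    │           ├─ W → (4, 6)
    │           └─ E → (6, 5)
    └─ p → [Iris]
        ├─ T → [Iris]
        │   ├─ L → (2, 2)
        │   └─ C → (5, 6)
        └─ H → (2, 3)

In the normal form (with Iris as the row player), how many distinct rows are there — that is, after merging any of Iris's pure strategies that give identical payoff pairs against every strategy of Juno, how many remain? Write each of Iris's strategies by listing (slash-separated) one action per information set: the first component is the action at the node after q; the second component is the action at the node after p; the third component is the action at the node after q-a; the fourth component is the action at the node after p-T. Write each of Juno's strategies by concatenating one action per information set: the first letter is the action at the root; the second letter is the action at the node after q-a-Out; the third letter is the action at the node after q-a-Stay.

Iris has 16 pure strategies: c/T/Out/L, c/T/Out/C, c/T/Stay/L, c/T/Stay/C, c/H/Out/L, c/H/Out/C, c/H/Stay/L, c/H/Stay/C, a/T/Out/L, a/T/Out/C, a/T/Stay/L, a/T/Stay/C, a/H/Out/L, a/H/Out/C, a/H/Stay/L, a/H/Stay/C. Columns: qMW, qME, qRW, qRE, pMW, pME, pRW, pRE.
{c/T/Out/L, c/T/Stay/L} → row (2,4) (2,4) (2,4) (2,4) (2,2) (2,2) (2,2) (2,2)
{c/T/Out/C, c/T/Stay/C} → row (2,4) (2,4) (2,4) (2,4) (5,6) (5,6) (5,6) (5,6)
{c/H/Out/L, c/H/Out/C, c/H/Stay/L, c/H/Stay/C} → row (2,4) (2,4) (2,4) (2,4) (2,3) (2,3) (2,3) (2,3)
{a/T/Out/L} → row (6,0) (6,0) (5,2) (5,2) (2,2) (2,2) (2,2) (2,2)
{a/T/Out/C} → row (6,0) (6,0) (5,2) (5,2) (5,6) (5,6) (5,6) (5,6)
{a/T/Stay/L} → row (4,6) (6,5) (4,6) (6,5) (2,2) (2,2) (2,2) (2,2)
{a/T/Stay/C} → row (4,6) (6,5) (4,6) (6,5) (5,6) (5,6) (5,6) (5,6)
{a/H/Out/L, a/H/Out/C} → row (6,0) (6,0) (5,2) (5,2) (2,3) (2,3) (2,3) (2,3)
{a/H/Stay/L, a/H/Stay/C} → row (4,6) (6,5) (4,6) (6,5) (2,3) (2,3) (2,3) (2,3)
That's 9 distinct rows out of 16 strategies.

9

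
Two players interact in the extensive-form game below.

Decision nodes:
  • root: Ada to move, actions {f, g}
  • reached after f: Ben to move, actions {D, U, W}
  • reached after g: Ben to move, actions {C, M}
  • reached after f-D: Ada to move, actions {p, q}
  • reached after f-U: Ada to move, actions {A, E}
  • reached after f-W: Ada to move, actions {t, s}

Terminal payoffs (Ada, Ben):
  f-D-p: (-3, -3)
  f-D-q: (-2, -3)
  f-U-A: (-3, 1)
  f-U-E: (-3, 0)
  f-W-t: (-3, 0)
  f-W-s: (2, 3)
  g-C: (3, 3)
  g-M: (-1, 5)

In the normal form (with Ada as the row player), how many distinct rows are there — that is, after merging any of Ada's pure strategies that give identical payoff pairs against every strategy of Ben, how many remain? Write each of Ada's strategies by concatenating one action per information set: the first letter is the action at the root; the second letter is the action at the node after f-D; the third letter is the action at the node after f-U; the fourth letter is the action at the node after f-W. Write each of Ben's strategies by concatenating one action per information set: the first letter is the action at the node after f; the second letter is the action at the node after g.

Ada has 16 pure strategies: fpAt, fpAs, fpEt, fpEs, fqAt, fqAs, fqEt, fqEs, gpAt, gpAs, gpEt, gpEs, gqAt, gqAs, gqEt, gqEs. Columns: DC, DM, UC, UM, WC, WM.
{fpAt} → row (-3,-3) (-3,-3) (-3,1) (-3,1) (-3,0) (-3,0)
{fpAs} → row (-3,-3) (-3,-3) (-3,1) (-3,1) (2,3) (2,3)
{fpEt} → row (-3,-3) (-3,-3) (-3,0) (-3,0) (-3,0) (-3,0)
{fpEs} → row (-3,-3) (-3,-3) (-3,0) (-3,0) (2,3) (2,3)
{fqAt} → row (-2,-3) (-2,-3) (-3,1) (-3,1) (-3,0) (-3,0)
{fqAs} → row (-2,-3) (-2,-3) (-3,1) (-3,1) (2,3) (2,3)
{fqEt} → row (-2,-3) (-2,-3) (-3,0) (-3,0) (-3,0) (-3,0)
{fqEs} → row (-2,-3) (-2,-3) (-3,0) (-3,0) (2,3) (2,3)
{gpAt, gpAs, gpEt, gpEs, gqAt, gqAs, gqEt, gqEs} → row (3,3) (-1,5) (3,3) (-1,5) (3,3) (-1,5)
That's 9 distinct rows out of 16 strategies.

9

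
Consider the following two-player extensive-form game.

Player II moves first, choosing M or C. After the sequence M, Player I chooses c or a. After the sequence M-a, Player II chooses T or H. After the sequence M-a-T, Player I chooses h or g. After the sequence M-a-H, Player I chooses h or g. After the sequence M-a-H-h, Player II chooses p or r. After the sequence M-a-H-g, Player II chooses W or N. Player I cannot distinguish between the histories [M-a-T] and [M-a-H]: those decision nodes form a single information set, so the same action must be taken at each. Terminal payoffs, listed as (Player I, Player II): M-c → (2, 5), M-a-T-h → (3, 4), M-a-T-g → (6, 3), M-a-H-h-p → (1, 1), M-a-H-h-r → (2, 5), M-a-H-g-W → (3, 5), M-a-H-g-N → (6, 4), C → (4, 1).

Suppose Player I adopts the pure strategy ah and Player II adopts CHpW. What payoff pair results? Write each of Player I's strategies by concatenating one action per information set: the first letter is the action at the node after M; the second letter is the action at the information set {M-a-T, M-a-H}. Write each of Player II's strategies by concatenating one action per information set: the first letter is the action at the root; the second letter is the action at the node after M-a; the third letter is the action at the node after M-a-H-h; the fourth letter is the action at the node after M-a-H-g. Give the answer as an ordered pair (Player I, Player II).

(4, 1)

Trace the play path from the root:
  Player II plays C
→ terminal payoff (4, 1).
(Player I's choice at the node after M is never reached on this path, so it doesn't affect the outcome.)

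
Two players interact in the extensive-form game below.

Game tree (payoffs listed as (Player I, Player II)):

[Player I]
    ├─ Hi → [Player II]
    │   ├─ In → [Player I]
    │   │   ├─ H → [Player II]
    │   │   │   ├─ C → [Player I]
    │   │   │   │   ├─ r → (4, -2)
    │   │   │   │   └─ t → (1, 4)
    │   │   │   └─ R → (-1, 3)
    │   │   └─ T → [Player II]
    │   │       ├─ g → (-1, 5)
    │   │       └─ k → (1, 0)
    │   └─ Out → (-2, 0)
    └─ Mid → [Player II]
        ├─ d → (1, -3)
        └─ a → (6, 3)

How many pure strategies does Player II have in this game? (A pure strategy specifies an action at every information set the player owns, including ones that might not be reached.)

Player II owns the node after Hi with actions {In, Out} — two choices.
Player II owns the node after Mid with actions {d, a} — two choices.
Player II owns the node after Hi-In-H with actions {C, R} — two choices.
Player II owns the node after Hi-In-T with actions {g, k} — two choices.
A pure strategy fixes one action at each information set independently, so the count is the product 2 × 2 × 2 × 2 = 16.
(For reference, Player I has 8 pure strategies, giving a 16×8 normal-form matrix.)

16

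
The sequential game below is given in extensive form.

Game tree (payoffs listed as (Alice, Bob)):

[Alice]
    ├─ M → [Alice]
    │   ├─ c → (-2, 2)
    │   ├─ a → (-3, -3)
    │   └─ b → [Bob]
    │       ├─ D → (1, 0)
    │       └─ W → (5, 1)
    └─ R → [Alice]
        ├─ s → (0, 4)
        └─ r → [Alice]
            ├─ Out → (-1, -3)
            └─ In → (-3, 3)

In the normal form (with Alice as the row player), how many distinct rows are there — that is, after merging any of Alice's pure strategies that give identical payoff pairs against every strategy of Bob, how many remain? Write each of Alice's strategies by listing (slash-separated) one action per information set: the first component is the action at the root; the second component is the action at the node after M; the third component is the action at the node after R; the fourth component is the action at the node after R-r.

6

Alice has 24 pure strategies: M/c/s/Out, M/c/s/In, M/c/r/Out, M/c/r/In, M/a/s/Out, M/a/s/In, M/a/r/Out, M/a/r/In, M/b/s/Out, M/b/s/In, M/b/r/Out, M/b/r/In, R/c/s/Out, R/c/s/In, R/c/r/Out, R/c/r/In, R/a/s/Out, R/a/s/In, R/a/r/Out, R/a/r/In, R/b/s/Out, R/b/s/In, R/b/r/Out, R/b/r/In. Columns: D, W.
{M/c/s/Out, M/c/s/In, M/c/r/Out, M/c/r/In} → row (-2,2) (-2,2)
{M/a/s/Out, M/a/s/In, M/a/r/Out, M/a/r/In} → row (-3,-3) (-3,-3)
{M/b/s/Out, M/b/s/In, M/b/r/Out, M/b/r/In} → row (1,0) (5,1)
{R/c/s/Out, R/c/s/In, R/a/s/Out, R/a/s/In, R/b/s/Out, R/b/s/In} → row (0,4) (0,4)
{R/c/r/Out, R/a/r/Out, R/b/r/Out} → row (-1,-3) (-1,-3)
{R/c/r/In, R/a/r/In, R/b/r/In} → row (-3,3) (-3,3)
That's 6 distinct rows out of 24 strategies.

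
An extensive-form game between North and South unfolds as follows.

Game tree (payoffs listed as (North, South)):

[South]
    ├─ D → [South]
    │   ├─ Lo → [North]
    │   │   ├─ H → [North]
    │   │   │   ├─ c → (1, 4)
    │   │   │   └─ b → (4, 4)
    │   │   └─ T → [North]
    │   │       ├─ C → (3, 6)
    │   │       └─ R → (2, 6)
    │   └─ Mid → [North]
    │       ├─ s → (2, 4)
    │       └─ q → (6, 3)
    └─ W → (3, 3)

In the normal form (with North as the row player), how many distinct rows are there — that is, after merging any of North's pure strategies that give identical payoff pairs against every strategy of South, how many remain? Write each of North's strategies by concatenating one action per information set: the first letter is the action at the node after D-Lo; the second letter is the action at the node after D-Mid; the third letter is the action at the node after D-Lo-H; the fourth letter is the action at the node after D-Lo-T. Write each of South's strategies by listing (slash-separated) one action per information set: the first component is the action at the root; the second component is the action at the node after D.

8

North has 16 pure strategies: HscC, HscR, HsbC, HsbR, HqcC, HqcR, HqbC, HqbR, TscC, TscR, TsbC, TsbR, TqcC, TqcR, TqbC, TqbR. Columns: D/Lo, D/Mid, W/Lo, W/Mid.
{HscC, HscR} → row (1,4) (2,4) (3,3) (3,3)
{HsbC, HsbR} → row (4,4) (2,4) (3,3) (3,3)
{HqcC, HqcR} → row (1,4) (6,3) (3,3) (3,3)
{HqbC, HqbR} → row (4,4) (6,3) (3,3) (3,3)
{TscC, TsbC} → row (3,6) (2,4) (3,3) (3,3)
{TscR, TsbR} → row (2,6) (2,4) (3,3) (3,3)
{TqcC, TqbC} → row (3,6) (6,3) (3,3) (3,3)
{TqcR, TqbR} → row (2,6) (6,3) (3,3) (3,3)
That's 8 distinct rows out of 16 strategies.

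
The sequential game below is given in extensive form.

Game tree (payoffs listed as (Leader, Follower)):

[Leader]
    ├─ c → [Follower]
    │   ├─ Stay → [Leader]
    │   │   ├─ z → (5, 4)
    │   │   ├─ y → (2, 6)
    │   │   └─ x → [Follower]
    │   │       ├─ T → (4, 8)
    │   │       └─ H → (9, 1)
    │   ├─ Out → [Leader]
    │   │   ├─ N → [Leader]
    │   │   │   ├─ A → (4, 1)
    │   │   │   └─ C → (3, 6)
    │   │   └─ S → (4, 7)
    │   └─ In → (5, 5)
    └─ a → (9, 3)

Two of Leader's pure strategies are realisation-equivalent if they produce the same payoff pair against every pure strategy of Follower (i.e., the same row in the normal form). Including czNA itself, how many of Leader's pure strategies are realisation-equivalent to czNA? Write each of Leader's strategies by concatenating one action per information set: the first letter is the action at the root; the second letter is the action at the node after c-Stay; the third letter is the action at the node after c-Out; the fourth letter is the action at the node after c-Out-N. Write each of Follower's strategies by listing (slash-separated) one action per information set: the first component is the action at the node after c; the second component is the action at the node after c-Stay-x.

Row for czNA (columns Stay/T, Stay/H, Out/T, Out/H, In/T, In/H): (5,4) (5,4) (4,1) (4,1) (5,5) (5,5).
Every one of Leader's information sets is on the play path for some reply by Follower when Leader follows czNA.
Changing the action at any of them therefore changes at least one column, so only czNA itself gives this row.

1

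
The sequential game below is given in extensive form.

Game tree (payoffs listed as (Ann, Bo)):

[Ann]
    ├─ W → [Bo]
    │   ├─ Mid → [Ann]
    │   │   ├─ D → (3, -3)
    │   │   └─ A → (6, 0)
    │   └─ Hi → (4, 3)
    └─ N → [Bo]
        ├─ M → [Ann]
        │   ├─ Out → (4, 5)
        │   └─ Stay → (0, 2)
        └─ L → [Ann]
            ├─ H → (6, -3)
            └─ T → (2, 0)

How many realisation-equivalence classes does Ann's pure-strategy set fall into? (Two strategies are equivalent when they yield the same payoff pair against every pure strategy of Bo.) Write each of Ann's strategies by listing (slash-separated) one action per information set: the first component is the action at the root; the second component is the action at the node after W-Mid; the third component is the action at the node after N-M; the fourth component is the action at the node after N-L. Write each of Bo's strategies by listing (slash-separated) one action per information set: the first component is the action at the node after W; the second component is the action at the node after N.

Ann has 16 pure strategies: W/D/Out/H, W/D/Out/T, W/D/Stay/H, W/D/Stay/T, W/A/Out/H, W/A/Out/T, W/A/Stay/H, W/A/Stay/T, N/D/Out/H, N/D/Out/T, N/D/Stay/H, N/D/Stay/T, N/A/Out/H, N/A/Out/T, N/A/Stay/H, N/A/Stay/T. Columns: Mid/M, Mid/L, Hi/M, Hi/L.
{W/D/Out/H, W/D/Out/T, W/D/Stay/H, W/D/Stay/T} → row (3,-3) (3,-3) (4,3) (4,3)
{W/A/Out/H, W/A/Out/T, W/A/Stay/H, W/A/Stay/T} → row (6,0) (6,0) (4,3) (4,3)
{N/D/Out/H, N/A/Out/H} → row (4,5) (6,-3) (4,5) (6,-3)
{N/D/Out/T, N/A/Out/T} → row (4,5) (2,0) (4,5) (2,0)
{N/D/Stay/H, N/A/Stay/H} → row (0,2) (6,-3) (0,2) (6,-3)
{N/D/Stay/T, N/A/Stay/T} → row (0,2) (2,0) (0,2) (2,0)
That's 6 distinct rows out of 16 strategies.

6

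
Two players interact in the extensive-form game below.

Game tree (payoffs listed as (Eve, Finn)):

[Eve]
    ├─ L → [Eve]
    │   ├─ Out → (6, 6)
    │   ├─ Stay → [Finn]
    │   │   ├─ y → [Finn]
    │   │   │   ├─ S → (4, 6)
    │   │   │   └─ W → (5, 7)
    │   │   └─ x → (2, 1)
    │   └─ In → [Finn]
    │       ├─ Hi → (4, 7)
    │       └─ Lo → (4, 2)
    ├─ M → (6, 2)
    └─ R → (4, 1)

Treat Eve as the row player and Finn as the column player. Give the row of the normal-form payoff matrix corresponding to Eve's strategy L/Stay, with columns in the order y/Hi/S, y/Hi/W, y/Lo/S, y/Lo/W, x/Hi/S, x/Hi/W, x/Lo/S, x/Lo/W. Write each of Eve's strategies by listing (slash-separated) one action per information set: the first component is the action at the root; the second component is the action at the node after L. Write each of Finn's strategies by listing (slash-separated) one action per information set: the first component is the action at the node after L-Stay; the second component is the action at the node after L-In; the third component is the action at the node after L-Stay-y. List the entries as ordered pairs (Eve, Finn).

(4,6) (5,7) (4,6) (5,7) (2,1) (2,1) (2,1) (2,1)

vs y/Hi/S: Eve plays L → Eve plays Stay at [L] → Finn plays y at [L-Stay] → Finn plays S at [L-Stay-y] → (4, 6)
vs y/Hi/W: Eve plays L → Eve plays Stay at [L] → Finn plays y at [L-Stay] → Finn plays W at [L-Stay-y] → (5, 7)
vs y/Lo/S: Eve plays L → Eve plays Stay at [L] → Finn plays y at [L-Stay] → Finn plays S at [L-Stay-y] → (4, 6)
vs y/Lo/W: Eve plays L → Eve plays Stay at [L] → Finn plays y at [L-Stay] → Finn plays W at [L-Stay-y] → (5, 7)
vs x/Hi/S: Eve plays L → Eve plays Stay at [L] → Finn plays x at [L-Stay] → (2, 1)
vs x/Hi/W: Eve plays L → Eve plays Stay at [L] → Finn plays x at [L-Stay] → (2, 1)
vs x/Lo/S: Eve plays L → Eve plays Stay at [L] → Finn plays x at [L-Stay] → (2, 1)
vs x/Lo/W: Eve plays L → Eve plays Stay at [L] → Finn plays x at [L-Stay] → (2, 1)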